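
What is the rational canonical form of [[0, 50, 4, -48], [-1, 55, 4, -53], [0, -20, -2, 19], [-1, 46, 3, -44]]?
R = [[0, 0, 0, 10], [1, 0, 0, 3], [0, 1, 0, -21], [0, 0, 1, 9]]

The invariant factors of A (the non-unit diagonal entries of the Smith normal form of xI - A over ℚ[x]) are (x - 5)(x - 1)(x^2 - 3x - 2), each dividing the next. The characteristic polynomial is their product, (x - 5)(x - 1)(x^2 - 3x - 2).

The rational canonical form is the block-diagonal matrix of companion matrices C(f_i):
R = [[0, 0, 0, 10], [1, 0, 0, 3], [0, 1, 0, -21], [0, 0, 1, 9]].

Note the characteristic polynomial does not split into linear factors over ℚ, so A has no Jordan form over ℚ; the rational canonical form exists over any field.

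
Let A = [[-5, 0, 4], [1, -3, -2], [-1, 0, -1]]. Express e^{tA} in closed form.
A has Jordan form J = [[-3, 1, 0], [0, -3, 0], [0, 0, -3]] with A = PJP^{-1}, so e^{tA} = P e^{tJ} P^{-1}.

For a Jordan block J_k(λ), e^{tJ_k(λ)} = e^{λt} · (I + tN + t^2 N^2/2! + ... + t^{k-1} N^{k-1}/(k-1)!) where N is the nilpotent superdiagonal part.

Assembling the blocks and conjugating back gives the entries of e^{tA} as shown above.

e^{tA} = [[(1 - 2*t)*e^{-3*t}, 0, 4*t*e^{-3*t}], [t*e^{-3*t}, e^{-3*t}, -2*t*e^{-3*t}], [-t*e^{-3*t}, 0, (2*t + 1)*e^{-3*t}]]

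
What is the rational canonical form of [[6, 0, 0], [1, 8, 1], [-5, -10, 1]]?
The invariant factors of A (the non-unit diagonal entries of the Smith normal form of xI - A over ℚ[x]) are x - 6, (x - 6)(x - 3), each dividing the next. The characteristic polynomial is their product, (x - 6)^2(x - 3).

The rational canonical form is the block-diagonal matrix of companion matrices C(f_i):
R = [[6, 0, 0], [0, 0, -18], [0, 1, 9]].

R = [[6, 0, 0], [0, 0, -18], [0, 1, 9]]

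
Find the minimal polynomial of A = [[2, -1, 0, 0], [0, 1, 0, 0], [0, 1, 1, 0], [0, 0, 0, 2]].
The characteristic polynomial factors as (x - 2)^2(x - 1)^2. The minimal polynomial is ∏(x - λ)^{k_λ} where k_λ is the size of the largest Jordan block at λ.

For λ = 1: rank(A - I) = 3, and the largest Jordan block has size 2 (the smallest k with rank((A - I)^k) = rank((A - I)^(k+1))).
For λ = 2: rank(A - 2I) = 2, and the largest Jordan block has size 1 (the smallest k with rank((A - 2I)^k) = rank((A - 2I)^(k+1))).

So m_A(x) = (x - 2)(x - 1)^2.

m_A(x) = (x - 2)(x - 1)^2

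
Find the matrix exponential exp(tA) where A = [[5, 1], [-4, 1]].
A has Jordan form J = [[3, 1], [0, 3]] with A = PJP^{-1}, so e^{tA} = P e^{tJ} P^{-1}.

For a Jordan block J_k(λ), e^{tJ_k(λ)} = e^{λt} · (I + tN + t^2 N^2/2! + ... + t^{k-1} N^{k-1}/(k-1)!) where N is the nilpotent superdiagonal part.

Assembling the blocks and conjugating back gives the entries of e^{tA} as shown above.

e^{tA} = [[(2*t + 1)*e^{3*t}, t*e^{3*t}], [-4*t*e^{3*t}, (1 - 2*t)*e^{3*t}]]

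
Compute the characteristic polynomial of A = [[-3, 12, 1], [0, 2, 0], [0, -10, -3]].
χ_A(x) = (x - 2)(x + 3)^2

xI - A = [[x + 3, -12, -1], [0, x - 2, 0], [0, 10, x + 3]].

Expanding det(xI - A) along the first row:
det(xI - A) = + (x + 3)·det([[x - 2, 0], [10, x + 3]]) - (-12)·det([[0, 0], [0, x + 3]]) + (-1)·det([[0, x - 2], [0, 10]]).

Evaluating gives χ_A(x) = x^3 + 4x^2 - 3x - 18 = (x - 2)(x + 3)^2.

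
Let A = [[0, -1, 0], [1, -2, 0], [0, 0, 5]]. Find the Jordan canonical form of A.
The characteristic polynomial is det(xI - A) = (x - 5)(x + 1)^2, so the eigenvalues are -1 (algebraic multiplicity 2), 5 (algebraic multiplicity 1).

For λ = -1: rank(A + I) = 2, rank((A + I)^2) = 1. The eigenspace has dimension 3 - 2 = 1, so there is 1 Jordan block; the rank sequence gives block sizes [2].

For λ = 5: algebraic multiplicity 1 gives one 1×1 block.

Assembling the blocks gives the Jordan form J above.

J = [[-1, 1, 0], [0, -1, 0], [0, 0, 5]]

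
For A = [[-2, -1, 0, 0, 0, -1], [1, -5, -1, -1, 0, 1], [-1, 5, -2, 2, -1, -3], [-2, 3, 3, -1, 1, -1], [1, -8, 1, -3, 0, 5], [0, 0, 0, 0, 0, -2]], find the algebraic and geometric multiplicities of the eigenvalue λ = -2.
algebraic multiplicity 6, geometric multiplicity 2

The characteristic polynomial is (x + 2)^6, so the factor x + 2 appears with exponent 6: the algebraic multiplicity is 6.

rank(A + 2I) = 4, so the eigenspace has dimension 6 - 4 = 2: the geometric multiplicity is 2.

Since 2 < 6, A is not diagonalizable.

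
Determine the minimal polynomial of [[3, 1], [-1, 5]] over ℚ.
The characteristic polynomial factors as (x - 4)^2. The minimal polynomial is ∏(x - λ)^{k_λ} where k_λ is the size of the largest Jordan block at λ.

For λ = 4: rank(A - 4I) = 1, and the largest Jordan block has size 2 (the smallest k with rank((A - 4I)^k) = rank((A - 4I)^(k+1))).

So m_A(x) = (x - 4)^2.

m_A(x) = (x - 4)^2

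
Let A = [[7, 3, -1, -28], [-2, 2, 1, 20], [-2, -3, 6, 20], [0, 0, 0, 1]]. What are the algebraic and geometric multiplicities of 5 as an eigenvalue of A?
algebraic multiplicity 3, geometric multiplicity 2

The characteristic polynomial is (x - 5)^3(x - 1), so the factor x - 5 appears with exponent 3: the algebraic multiplicity is 3.

rank(A - 5I) = 2, so the eigenspace has dimension 4 - 2 = 2: the geometric multiplicity is 2.

Since 2 < 3, A is not diagonalizable.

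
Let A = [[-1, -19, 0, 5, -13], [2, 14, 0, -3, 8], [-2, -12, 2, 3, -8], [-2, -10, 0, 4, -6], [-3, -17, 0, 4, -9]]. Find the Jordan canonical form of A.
The characteristic polynomial is det(xI - A) = (x - 2)^5, so the eigenvalues are 2 (algebraic multiplicity 5).

For λ = 2: rank(A - 2I) = 2, rank((A - 2I)^2) = 0. The eigenspace has dimension 5 - 2 = 3, so there are 3 Jordan blocks; the rank sequence gives block sizes [2, 2, 1].

Assembling the blocks gives the Jordan form J above.

J = [[2, 1, 0, 0, 0], [0, 2, 0, 0, 0], [0, 0, 2, 1, 0], [0, 0, 0, 2, 0], [0, 0, 0, 0, 2]]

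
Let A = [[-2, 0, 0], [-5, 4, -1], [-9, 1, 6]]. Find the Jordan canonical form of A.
The characteristic polynomial is det(xI - A) = (x - 5)^2(x + 2), so the eigenvalues are -2 (algebraic multiplicity 1), 5 (algebraic multiplicity 2).

For λ = -2: algebraic multiplicity 1 gives one 1×1 block.

For λ = 5: rank(A - 5I) = 2, rank((A - 5I)^2) = 1. The eigenspace has dimension 3 - 2 = 1, so there is 1 Jordan block; the rank sequence gives block sizes [2].

Assembling the blocks gives the Jordan form J above.

J = [[-2, 0, 0], [0, 5, 1], [0, 0, 5]]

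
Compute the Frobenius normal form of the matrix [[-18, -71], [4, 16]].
The invariant factors of A (the non-unit diagonal entries of the Smith normal form of xI - A over ℚ[x]) are x^2 + 2x - 4, each dividing the next. The characteristic polynomial is their product, x^2 + 2x - 4.

The rational canonical form is the block-diagonal matrix of companion matrices C(f_i):
R = [[0, 4], [1, -2]].

Note the characteristic polynomial does not split into linear factors over ℚ, so A has no Jordan form over ℚ; the rational canonical form exists over any field.

R = [[0, 4], [1, -2]]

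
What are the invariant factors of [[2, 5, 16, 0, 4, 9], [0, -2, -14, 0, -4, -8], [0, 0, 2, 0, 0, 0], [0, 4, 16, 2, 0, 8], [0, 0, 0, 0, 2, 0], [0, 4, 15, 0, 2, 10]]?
x - 2, x - 2, (x - 6)(x - 2)^3

The Jordan structure of A has elementary divisors (x - 2)^3, (x - 2), (x - 2), (x - 6). Arranging the block sizes at each eigenvalue in decreasing order and taking row products gives the invariant factors.

Invariant factors (smallest first, each dividing the next): x - 2, x - 2, (x - 6)(x - 2)^3.

Check: the last factor (x - 6)(x - 2)^3 is the minimal polynomial, and the product (x - 6)(x - 2)^5 is the characteristic polynomial.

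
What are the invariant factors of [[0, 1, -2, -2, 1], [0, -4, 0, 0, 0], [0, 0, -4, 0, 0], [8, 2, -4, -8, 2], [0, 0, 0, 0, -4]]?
x + 4, x + 4, x + 4, (x + 4)^2

The Jordan structure of A has elementary divisors (x + 4)^2, (x + 4), (x + 4), (x + 4). Arranging the block sizes at each eigenvalue in decreasing order and taking row products gives the invariant factors.

Invariant factors (smallest first, each dividing the next): x + 4, x + 4, x + 4, (x + 4)^2.

Check: the last factor (x + 4)^2 is the minimal polynomial, and the product (x + 4)^5 is the characteristic polynomial.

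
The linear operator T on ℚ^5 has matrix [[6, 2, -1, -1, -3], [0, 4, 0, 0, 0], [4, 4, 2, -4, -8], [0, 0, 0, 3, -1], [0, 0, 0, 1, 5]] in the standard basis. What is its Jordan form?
J = [[4, 1, 0, 0, 0], [0, 4, 0, 0, 0], [0, 0, 4, 1, 0], [0, 0, 0, 4, 0], [0, 0, 0, 0, 4]]

The characteristic polynomial is det(xI - A) = (x - 4)^5, so the eigenvalues are 4 (algebraic multiplicity 5).

For λ = 4: rank(A - 4I) = 2, rank((A - 4I)^2) = 0. The eigenspace has dimension 5 - 2 = 3, so there are 3 Jordan blocks; the rank sequence gives block sizes [2, 2, 1].

Assembling the blocks gives the Jordan form J above.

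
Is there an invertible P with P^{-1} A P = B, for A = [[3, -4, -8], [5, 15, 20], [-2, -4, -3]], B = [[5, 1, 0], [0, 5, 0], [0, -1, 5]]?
Yes.

Two matrices over a field are similar if and only if they have the same invariant factors.

Both A and B have characteristic polynomial (x - 5)^3 and minimal polynomial (x - 5)^2. Computing further, both have invariant factors x - 5, (x - 5)^2. Hence A and B are similar.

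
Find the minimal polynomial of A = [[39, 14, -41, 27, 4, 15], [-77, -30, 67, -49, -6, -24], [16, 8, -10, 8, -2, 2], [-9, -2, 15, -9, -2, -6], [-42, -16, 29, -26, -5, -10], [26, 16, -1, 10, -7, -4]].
The characteristic polynomial factors as (x + 2)^3(x + 4)^2(x + 5). The minimal polynomial is ∏(x - λ)^{k_λ} where k_λ is the size of the largest Jordan block at λ.

For λ = -5: rank(A + 5I) = 5, and the largest Jordan block has size 1 (the smallest k with rank((A + 5I)^k) = rank((A + 5I)^(k+1))).
For λ = -4: rank(A + 4I) = 4, and the largest Jordan block has size 1 (the smallest k with rank((A + 4I)^k) = rank((A + 4I)^(k+1))).
For λ = -2: rank(A + 2I) = 5, and the largest Jordan block has size 3 (the smallest k with rank((A + 2I)^k) = rank((A + 2I)^(k+1))).

So m_A(x) = (x + 2)^3(x + 4)(x + 5).

m_A(x) = (x + 2)^3(x + 4)(x + 5)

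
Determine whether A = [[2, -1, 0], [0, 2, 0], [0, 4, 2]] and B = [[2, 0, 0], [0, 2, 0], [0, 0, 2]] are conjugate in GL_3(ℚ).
Both have characteristic polynomial (x - 2)^3, but the minimal polynomial of A is (x - 2)^2 while the minimal polynomial of B is x - 2. The minimal polynomial is a similarity invariant, so A and B are not similar.

No.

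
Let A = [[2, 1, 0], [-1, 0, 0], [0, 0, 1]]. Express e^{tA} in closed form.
A has Jordan form J = [[1, 1, 0], [0, 1, 0], [0, 0, 1]] with A = PJP^{-1}, so e^{tA} = P e^{tJ} P^{-1}.

For a Jordan block J_k(λ), e^{tJ_k(λ)} = e^{λt} · (I + tN + t^2 N^2/2! + ... + t^{k-1} N^{k-1}/(k-1)!) where N is the nilpotent superdiagonal part.

Assembling the blocks and conjugating back gives the entries of e^{tA} as shown above.

e^{tA} = [[(t + 1)*e^{t}, t*e^{t}, 0], [-t*e^{t}, (1 - t)*e^{t}, 0], [0, 0, e^{t}]]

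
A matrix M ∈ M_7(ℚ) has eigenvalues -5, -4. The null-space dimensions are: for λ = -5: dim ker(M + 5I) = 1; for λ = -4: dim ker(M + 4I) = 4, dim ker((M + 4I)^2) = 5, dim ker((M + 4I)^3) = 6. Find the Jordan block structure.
Jordan blocks: (-5, 1), (-4, 3), (-4, 1), (-4, 1), (-4, 1)

λ = -5: successive nullity increments [1] count blocks of size ≥ k; block sizes are [1].
λ = -4: successive nullity increments [4, 1, 1] count blocks of size ≥ k; block sizes are [3, 1, 1, 1].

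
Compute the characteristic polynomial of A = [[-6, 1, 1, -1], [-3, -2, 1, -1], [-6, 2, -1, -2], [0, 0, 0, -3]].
χ_A(x) = (x + 3)^4

xI - A = [[x + 6, -1, -1, 1], [3, x + 2, -1, 1], [6, -2, x + 1, 2], [0, 0, 0, x + 3]].

Expanding det(xI - A) along the first row:
det(xI - A) = + (x + 6)·det([[x + 2, -1, 1], [-2, x + 1, 2], [0, 0, x + 3]]) - (-1)·det([[3, -1, 1], [6, x + 1, 2], [0, 0, x + 3]]) + (-1)·det([[3, x + 2, 1], [6, -2, 2], [0, 0, x + 3]]) - (1)·det([[3, x + 2, -1], [6, -2, x + 1], [0, 0, 0]]).

Evaluating gives χ_A(x) = x^4 + 12x^3 + 54x^2 + 108x + 81 = (x + 3)^4.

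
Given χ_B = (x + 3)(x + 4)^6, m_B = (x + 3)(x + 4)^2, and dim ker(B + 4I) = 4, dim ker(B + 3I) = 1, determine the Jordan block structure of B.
λ = -4: algebraic multiplicity 6 (exponent in χ_B), largest block size 2 (exponent in m_B), 4 blocks (geometric multiplicity). These force block sizes [2, 2, 1, 1].
λ = -3: algebraic multiplicity 1 (exponent in χ_B), largest block size 1 (exponent in m_B), 1 block (geometric multiplicity). This forces block sizes [1].

Jordan blocks: (-4, 2), (-4, 2), (-4, 1), (-4, 1), (-3, 1)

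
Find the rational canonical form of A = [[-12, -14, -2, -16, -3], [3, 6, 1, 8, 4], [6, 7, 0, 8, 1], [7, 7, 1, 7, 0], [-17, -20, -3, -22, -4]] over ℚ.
R = [[-1, 0, 0, 0, 0], [0, 0, 0, 0, 0], [0, 1, 0, 0, -6], [0, 0, 1, 0, -7], [0, 0, 0, 1, -2]]

The invariant factors of A (the non-unit diagonal entries of the Smith normal form of xI - A over ℚ[x]) are x + 1, x(x + 1)(x^2 + x + 6), each dividing the next. The characteristic polynomial is their product, x(x + 1)^2(x^2 + x + 6).

The rational canonical form is the block-diagonal matrix of companion matrices C(f_i):
R = [[-1, 0, 0, 0, 0], [0, 0, 0, 0, 0], [0, 1, 0, 0, -6], [0, 0, 1, 0, -7], [0, 0, 0, 1, -2]].

Note the characteristic polynomial does not split into linear factors over ℚ, so A has no Jordan form over ℚ; the rational canonical form exists over any field.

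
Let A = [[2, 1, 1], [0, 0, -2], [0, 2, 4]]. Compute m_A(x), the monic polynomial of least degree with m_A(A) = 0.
The characteristic polynomial factors as (x - 2)^3. The minimal polynomial is ∏(x - λ)^{k_λ} where k_λ is the size of the largest Jordan block at λ.

For λ = 2: rank(A - 2I) = 1, and the largest Jordan block has size 2 (the smallest k with rank((A - 2I)^k) = rank((A - 2I)^(k+1))).

So m_A(x) = (x - 2)^2.

m_A(x) = (x - 2)^2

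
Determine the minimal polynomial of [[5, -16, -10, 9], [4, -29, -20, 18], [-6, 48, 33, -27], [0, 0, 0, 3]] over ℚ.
m_A(x) = (x - 3)^2

The characteristic polynomial factors as (x - 3)^4. The minimal polynomial is ∏(x - λ)^{k_λ} where k_λ is the size of the largest Jordan block at λ.

For λ = 3: rank(A - 3I) = 1, and the largest Jordan block has size 2 (the smallest k with rank((A - 3I)^k) = rank((A - 3I)^(k+1))).

So m_A(x) = (x - 3)^2.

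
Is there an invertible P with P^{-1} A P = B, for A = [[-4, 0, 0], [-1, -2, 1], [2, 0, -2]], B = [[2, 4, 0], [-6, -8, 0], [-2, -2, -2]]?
Both have characteristic polynomial (x + 2)^2(x + 4), but the minimal polynomial of A is (x + 2)^2(x + 4) while the minimal polynomial of B is (x + 2)(x + 4). The minimal polynomial is a similarity invariant, so A and B are not similar.

No.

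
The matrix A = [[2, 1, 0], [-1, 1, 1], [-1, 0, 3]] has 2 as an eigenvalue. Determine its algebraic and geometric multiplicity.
algebraic multiplicity 3, geometric multiplicity 1

The characteristic polynomial is (x - 2)^3, so the factor x - 2 appears with exponent 3: the algebraic multiplicity is 3.

rank(A - 2I) = 2, so the eigenspace has dimension 3 - 2 = 1: the geometric multiplicity is 1.

Since 1 < 3, A is not diagonalizable.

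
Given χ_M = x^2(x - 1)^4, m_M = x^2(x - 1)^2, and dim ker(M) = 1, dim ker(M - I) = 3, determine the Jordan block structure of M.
λ = 0: algebraic multiplicity 2 (exponent in χ_M), largest block size 2 (exponent in m_M), 1 block (geometric multiplicity). This forces block sizes [2].
λ = 1: algebraic multiplicity 4 (exponent in χ_M), largest block size 2 (exponent in m_M), 3 blocks (geometric multiplicity). These force block sizes [2, 1, 1].

Jordan blocks: (0, 2), (1, 2), (1, 1), (1, 1)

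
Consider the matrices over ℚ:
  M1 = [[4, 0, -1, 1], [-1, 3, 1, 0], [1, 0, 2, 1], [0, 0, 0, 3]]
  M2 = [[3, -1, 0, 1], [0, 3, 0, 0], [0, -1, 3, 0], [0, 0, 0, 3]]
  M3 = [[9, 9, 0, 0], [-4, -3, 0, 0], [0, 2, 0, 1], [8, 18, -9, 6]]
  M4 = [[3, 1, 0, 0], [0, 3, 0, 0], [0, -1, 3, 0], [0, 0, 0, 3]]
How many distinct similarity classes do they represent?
Characteristic polynomials: χ_{M1} = (x - 3)^4, χ_{M2} = (x - 3)^4, χ_{M3} = (x - 3)^4, χ_{M4} = (x - 3)^4.

{M1, M2, M3}: invariant factors (x - 3)^2, (x - 3)^2.

{M4}: invariant factors x - 3, x - 3, (x - 3)^2.

Matrices are similar if and only if their invariant-factor lists agree; the partition into similarity classes is {M1, M2, M3}, {M4}.

2 classes: {M1, M2, M3}, {M4}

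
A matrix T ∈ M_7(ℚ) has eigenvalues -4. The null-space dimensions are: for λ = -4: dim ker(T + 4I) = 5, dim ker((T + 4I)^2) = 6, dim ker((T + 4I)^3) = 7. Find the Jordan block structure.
Jordan blocks: (-4, 3), (-4, 1), (-4, 1), (-4, 1), (-4, 1)

λ = -4: successive nullity increments [5, 1, 1] count blocks of size ≥ k; block sizes are [3, 1, 1, 1, 1].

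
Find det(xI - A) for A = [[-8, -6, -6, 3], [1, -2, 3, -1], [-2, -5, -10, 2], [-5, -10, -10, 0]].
xI - A = [[x + 8, 6, 6, -3], [-1, x + 2, -3, 1], [2, 5, x + 10, -2], [5, 10, 10, x]].

Expanding det(xI - A) along the first row:
det(xI - A) = + (x + 8)·det([[x + 2, -3, 1], [5, x + 10, -2], [10, 10, x]]) - (6)·det([[-1, -3, 1], [2, x + 10, -2], [5, 10, x]]) + (6)·det([[-1, x + 2, 1], [2, 5, -2], [5, 10, x]]) - (-3)·det([[-1, x + 2, -3], [2, 5, x + 10], [5, 10, 10]]).

Evaluating gives χ_A(x) = x^4 + 20x^3 + 150x^2 + 500x + 625 = (x + 5)^4.

χ_A(x) = (x + 5)^4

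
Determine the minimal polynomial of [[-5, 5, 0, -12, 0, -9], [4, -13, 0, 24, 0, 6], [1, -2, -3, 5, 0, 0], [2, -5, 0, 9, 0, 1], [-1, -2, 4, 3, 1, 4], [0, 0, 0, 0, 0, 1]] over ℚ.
The characteristic polynomial factors as (x - 1)^2(x + 3)^4. The minimal polynomial is ∏(x - λ)^{k_λ} where k_λ is the size of the largest Jordan block at λ.

For λ = -3: rank(A + 3I) = 4, and the largest Jordan block has size 2 (the smallest k with rank((A + 3I)^k) = rank((A + 3I)^(k+1))).
For λ = 1: rank(A - I) = 4, and the largest Jordan block has size 1 (the smallest k with rank((A - I)^k) = rank((A - I)^(k+1))).

So m_A(x) = (x - 1)(x + 3)^2.

m_A(x) = (x - 1)(x + 3)^2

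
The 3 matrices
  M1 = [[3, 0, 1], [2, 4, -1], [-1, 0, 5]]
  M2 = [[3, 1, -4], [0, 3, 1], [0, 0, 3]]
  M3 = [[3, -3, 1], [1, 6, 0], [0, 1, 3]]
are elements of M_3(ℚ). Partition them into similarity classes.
Characteristic polynomials: χ_{M1} = (x - 4)^3, χ_{M2} = (x - 3)^3, χ_{M3} = (x - 4)^3.

{M1, M3}: invariant factors (x - 4)^3.

{M2}: invariant factors (x - 3)^3.

Matrices are similar if and only if their invariant-factor lists agree; the partition into similarity classes is {M1, M3}, {M2}.

2 classes: {M1, M3}, {M2}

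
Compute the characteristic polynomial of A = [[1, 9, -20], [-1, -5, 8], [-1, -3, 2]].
χ_A(x) = x^2(x + 2)

xI - A = [[x - 1, -9, 20], [1, x + 5, -8], [1, 3, x - 2]].

Expanding det(xI - A) along the first row:
det(xI - A) = + (x - 1)·det([[x + 5, -8], [3, x - 2]]) - (-9)·det([[1, -8], [1, x - 2]]) + (20)·det([[1, x + 5], [1, 3]]).

Evaluating gives χ_A(x) = x^3 + 2x^2 = x^2(x + 2).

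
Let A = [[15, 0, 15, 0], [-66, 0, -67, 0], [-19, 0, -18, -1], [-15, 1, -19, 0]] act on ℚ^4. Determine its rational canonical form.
R = [[0, 0, 0, -15], [1, 0, 0, 7], [0, 1, 0, 4], [0, 0, 1, -3]]

The invariant factors of A (the non-unit diagonal entries of the Smith normal form of xI - A over ℚ[x]) are (x + 3)(x^3 - 4x + 5), each dividing the next. The characteristic polynomial is their product, (x + 3)(x^3 - 4x + 5).

The rational canonical form is the block-diagonal matrix of companion matrices C(f_i):
R = [[0, 0, 0, -15], [1, 0, 0, 7], [0, 1, 0, 4], [0, 0, 1, -3]].

Note the characteristic polynomial does not split into linear factors over ℚ, so A has no Jordan form over ℚ; the rational canonical form exists over any field.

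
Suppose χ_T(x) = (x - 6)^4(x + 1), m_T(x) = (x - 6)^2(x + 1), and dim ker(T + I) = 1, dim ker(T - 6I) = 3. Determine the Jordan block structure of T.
λ = -1: algebraic multiplicity 1 (exponent in χ_T), largest block size 1 (exponent in m_T), 1 block (geometric multiplicity). This forces block sizes [1].
λ = 6: algebraic multiplicity 4 (exponent in χ_T), largest block size 2 (exponent in m_T), 3 blocks (geometric multiplicity). These force block sizes [2, 1, 1].

Jordan blocks: (-1, 1), (6, 2), (6, 1), (6, 1)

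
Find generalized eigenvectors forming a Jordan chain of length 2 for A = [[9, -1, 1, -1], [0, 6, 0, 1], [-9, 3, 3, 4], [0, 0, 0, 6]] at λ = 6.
v_1 = [[0, 0, 1, 0]]^T, v_2 = [[1, 0, -3, 0]]^T

We seek v_1 ∈ ker((A - 6I)^2) \ ker(A - 6I), then set v_{i+1} = (A - 6I) v_i.

One such chain is v_1 = [[0, 0, 1, 0]]^T, v_2 = [[1, 0, -3, 0]]^T. Check: (A - 6I) v_2 = [[0, 0, 0, 0]]^T = 0.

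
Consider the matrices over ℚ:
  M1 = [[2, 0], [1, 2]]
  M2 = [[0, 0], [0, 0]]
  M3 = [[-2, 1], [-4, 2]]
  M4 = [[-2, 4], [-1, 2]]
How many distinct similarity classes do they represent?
3 classes: {M1}, {M2}, {M3, M4}

Characteristic polynomials: χ_{M1} = (x - 2)^2, χ_{M2} = x^2, χ_{M3} = x^2, χ_{M4} = x^2.

{M1}: invariant factors (x - 2)^2.

{M2}: invariant factors x, x.

{M3, M4}: invariant factors x^2.

Matrices are similar if and only if their invariant-factor lists agree; the partition into similarity classes is {M1}, {M2}, {M3, M4}.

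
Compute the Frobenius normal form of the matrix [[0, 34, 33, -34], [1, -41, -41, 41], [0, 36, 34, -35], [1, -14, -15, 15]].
R = [[0, 0, 0, -25], [1, 0, 0, 40], [0, 1, 0, -26], [0, 0, 1, 8]]

The invariant factors of A (the non-unit diagonal entries of the Smith normal form of xI - A over ℚ[x]) are (x^2 - 4x + 5)^2, each dividing the next. The characteristic polynomial is their product, (x^2 - 4x + 5)^2.

The rational canonical form is the block-diagonal matrix of companion matrices C(f_i):
R = [[0, 0, 0, -25], [1, 0, 0, 40], [0, 1, 0, -26], [0, 0, 1, 8]].

Note the characteristic polynomial does not split into linear factors over ℚ, so A has no Jordan form over ℚ; the rational canonical form exists over any field.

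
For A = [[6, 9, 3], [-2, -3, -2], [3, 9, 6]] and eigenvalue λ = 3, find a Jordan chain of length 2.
We seek v_1 ∈ ker((A - 3I)^2) \ ker(A - 3I), then set v_{i+1} = (A - 3I) v_i.

One such chain is v_1 = [[-2, 2, -3]]^T, v_2 = [[3, -2, 3]]^T. Check: (A - 3I) v_2 = [[0, 0, 0]]^T = 0.

v_1 = [[-2, 2, -3]]^T, v_2 = [[3, -2, 3]]^T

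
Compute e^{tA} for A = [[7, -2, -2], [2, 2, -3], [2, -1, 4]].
A has Jordan form J = [[3, 0, 0], [0, 5, 1], [0, 0, 5]] with A = PJP^{-1}, so e^{tA} = P e^{tJ} P^{-1}.

For a Jordan block J_k(λ), e^{tJ_k(λ)} = e^{λt} · (I + tN + t^2 N^2/2! + ... + t^{k-1} N^{k-1}/(k-1)!) where N is the nilpotent superdiagonal part.

Assembling the blocks and conjugating back gives the entries of e^{tA} as shown above.

e^{tA} = [[2*e^{5*t} - e^{3*t}, -e^{5*t} + e^{3*t}, -e^{5*t} + e^{3*t}], [2*(-t*e^{2*t} + e^{2*t} - 1)*e^{3*t}, (t*e^{2*t} - e^{2*t} + 2)*e^{3*t}, (t*e^{2*t} - 2*e^{2*t} + 2)*e^{3*t}], [2*t*e^{5*t}, -t*e^{5*t}, (1 - t)*e^{5*t}]]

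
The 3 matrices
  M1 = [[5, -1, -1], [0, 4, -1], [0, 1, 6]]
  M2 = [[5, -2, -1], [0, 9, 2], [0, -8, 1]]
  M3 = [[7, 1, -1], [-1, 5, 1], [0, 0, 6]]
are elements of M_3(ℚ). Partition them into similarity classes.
Characteristic polynomials: χ_{M1} = (x - 5)^3, χ_{M2} = (x - 5)^3, χ_{M3} = (x - 6)^3.

{M1, M2}: invariant factors x - 5, (x - 5)^2.

{M3}: invariant factors x - 6, (x - 6)^2.

Matrices are similar if and only if their invariant-factor lists agree; the partition into similarity classes is {M1, M2}, {M3}.

2 classes: {M1, M2}, {M3}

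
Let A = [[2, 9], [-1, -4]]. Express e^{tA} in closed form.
e^{tA} = [[(3*t + 1)*e^{-t}, 9*t*e^{-t}], [-t*e^{-t}, (1 - 3*t)*e^{-t}]]

A has Jordan form J = [[-1, 1], [0, -1]] with A = PJP^{-1}, so e^{tA} = P e^{tJ} P^{-1}.

For a Jordan block J_k(λ), e^{tJ_k(λ)} = e^{λt} · (I + tN + t^2 N^2/2! + ... + t^{k-1} N^{k-1}/(k-1)!) where N is the nilpotent superdiagonal part.

Assembling the blocks and conjugating back gives the entries of e^{tA} as shown above.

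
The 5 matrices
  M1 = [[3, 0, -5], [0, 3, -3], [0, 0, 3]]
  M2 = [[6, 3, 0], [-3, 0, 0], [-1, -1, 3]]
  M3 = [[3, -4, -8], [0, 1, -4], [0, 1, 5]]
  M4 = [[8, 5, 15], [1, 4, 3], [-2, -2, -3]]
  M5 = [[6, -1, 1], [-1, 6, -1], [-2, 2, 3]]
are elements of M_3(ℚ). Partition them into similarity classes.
2 classes: {M1, M2, M3, M4}, {M5}

Characteristic polynomials: χ_{M1} = (x - 3)^3, χ_{M2} = (x - 3)^3, χ_{M3} = (x - 3)^3, χ_{M4} = (x - 3)^3, χ_{M5} = (x - 5)^3.

{M1, M2, M3, M4}: invariant factors x - 3, (x - 3)^2.

{M5}: invariant factors x - 5, (x - 5)^2.

Matrices are similar if and only if their invariant-factor lists agree; the partition into similarity classes is {M1, M2, M3, M4}, {M5}.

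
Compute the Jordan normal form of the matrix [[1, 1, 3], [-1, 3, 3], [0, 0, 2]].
J = [[2, 1, 0], [0, 2, 0], [0, 0, 2]]

The characteristic polynomial is det(xI - A) = (x - 2)^3, so the eigenvalues are 2 (algebraic multiplicity 3).

For λ = 2: rank(A - 2I) = 1, rank((A - 2I)^2) = 0. The eigenspace has dimension 3 - 1 = 2, so there are 2 Jordan blocks; the rank sequence gives block sizes [2, 1].

Assembling the blocks gives the Jordan form J above.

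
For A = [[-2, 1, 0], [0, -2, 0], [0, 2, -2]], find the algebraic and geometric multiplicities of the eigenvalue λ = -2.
algebraic multiplicity 3, geometric multiplicity 2

The characteristic polynomial is (x + 2)^3, so the factor x + 2 appears with exponent 3: the algebraic multiplicity is 3.

rank(A + 2I) = 1, so the eigenspace has dimension 3 - 1 = 2: the geometric multiplicity is 2.

Since 2 < 3, A is not diagonalizable.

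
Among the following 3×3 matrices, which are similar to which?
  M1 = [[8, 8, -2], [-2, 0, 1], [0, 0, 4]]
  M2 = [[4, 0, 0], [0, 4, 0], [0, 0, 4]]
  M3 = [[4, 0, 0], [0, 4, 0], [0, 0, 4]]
Characteristic polynomials: χ_{M1} = (x - 4)^3, χ_{M2} = (x - 4)^3, χ_{M3} = (x - 4)^3.

{M1}: invariant factors x - 4, (x - 4)^2.

{M2, M3}: invariant factors x - 4, x - 4, x - 4.

Matrices are similar if and only if their invariant-factor lists agree; the partition into similarity classes is {M1}, {M2, M3}.

2 classes: {M1}, {M2, M3}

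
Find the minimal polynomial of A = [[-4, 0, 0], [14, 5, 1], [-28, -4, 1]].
m_A(x) = (x - 3)^2(x + 4)

The characteristic polynomial factors as (x - 3)^2(x + 4). The minimal polynomial is ∏(x - λ)^{k_λ} where k_λ is the size of the largest Jordan block at λ.

For λ = -4: rank(A + 4I) = 2, and the largest Jordan block has size 1 (the smallest k with rank((A + 4I)^k) = rank((A + 4I)^(k+1))).
For λ = 3: rank(A - 3I) = 2, and the largest Jordan block has size 2 (the smallest k with rank((A - 3I)^k) = rank((A - 3I)^(k+1))).

So m_A(x) = (x - 3)^2(x + 4).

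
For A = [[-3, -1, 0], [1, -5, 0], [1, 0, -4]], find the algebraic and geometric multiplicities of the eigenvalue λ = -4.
algebraic multiplicity 3, geometric multiplicity 1

The characteristic polynomial is (x + 4)^3, so the factor x + 4 appears with exponent 3: the algebraic multiplicity is 3.

rank(A + 4I) = 2, so the eigenspace has dimension 3 - 2 = 1: the geometric multiplicity is 1.

Since 1 < 3, A is not diagonalizable.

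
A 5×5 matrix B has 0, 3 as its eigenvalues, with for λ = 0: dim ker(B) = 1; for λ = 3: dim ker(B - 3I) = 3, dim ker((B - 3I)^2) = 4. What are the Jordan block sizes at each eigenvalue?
Jordan blocks: (0, 1), (3, 2), (3, 1), (3, 1)

λ = 0: successive nullity increments [1] count blocks of size ≥ k; block sizes are [1].
λ = 3: successive nullity increments [3, 1] count blocks of size ≥ k; block sizes are [2, 1, 1].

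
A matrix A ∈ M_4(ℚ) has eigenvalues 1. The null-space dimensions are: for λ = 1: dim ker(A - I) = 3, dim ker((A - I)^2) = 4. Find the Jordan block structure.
λ = 1: successive nullity increments [3, 1] count blocks of size ≥ k; block sizes are [2, 1, 1].

Jordan blocks: (1, 2), (1, 1), (1, 1)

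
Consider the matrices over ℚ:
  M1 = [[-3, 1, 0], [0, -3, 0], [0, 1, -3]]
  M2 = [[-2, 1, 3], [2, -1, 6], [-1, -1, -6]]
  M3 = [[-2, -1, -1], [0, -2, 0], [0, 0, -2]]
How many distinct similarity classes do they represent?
2 classes: {M1, M2}, {M3}

Characteristic polynomials: χ_{M1} = (x + 3)^3, χ_{M2} = (x + 3)^3, χ_{M3} = (x + 2)^3.

{M1, M2}: invariant factors x + 3, (x + 3)^2.

{M3}: invariant factors x + 2, (x + 2)^2.

Matrices are similar if and only if their invariant-factor lists agree; the partition into similarity classes is {M1, M2}, {M3}.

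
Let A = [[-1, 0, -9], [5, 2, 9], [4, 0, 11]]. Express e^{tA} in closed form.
e^{tA} = [[(1 - 6*t)*e^{5*t}, 0, -9*t*e^{5*t}], [2*t*e^{5*t} + e^{5*t} - e^{2*t}, e^{2*t}, (3*t*e^{3*t} + 2*e^{3*t} - 2)*e^{2*t}], [4*t*e^{5*t}, 0, (6*t + 1)*e^{5*t}]]

A has Jordan form J = [[2, 0, 0], [0, 5, 1], [0, 0, 5]] with A = PJP^{-1}, so e^{tA} = P e^{tJ} P^{-1}.

For a Jordan block J_k(λ), e^{tJ_k(λ)} = e^{λt} · (I + tN + t^2 N^2/2! + ... + t^{k-1} N^{k-1}/(k-1)!) where N is the nilpotent superdiagonal part.

Assembling the blocks and conjugating back gives the entries of e^{tA} as shown above.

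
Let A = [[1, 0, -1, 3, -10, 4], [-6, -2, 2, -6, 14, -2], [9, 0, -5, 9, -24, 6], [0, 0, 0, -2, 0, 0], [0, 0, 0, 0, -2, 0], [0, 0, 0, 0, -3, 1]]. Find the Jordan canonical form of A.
The characteristic polynomial is det(xI - A) = (x - 1)(x + 2)^5, so the eigenvalues are -2 (algebraic multiplicity 5), 1 (algebraic multiplicity 1).

For λ = -2: rank(A + 2I) = 2, rank((A + 2I)^2) = 1. The eigenspace has dimension 6 - 2 = 4, so there are 4 Jordan blocks; the rank sequence gives block sizes [2, 1, 1, 1].

For λ = 1: algebraic multiplicity 1 gives one 1×1 block.

Assembling the blocks gives the Jordan form J above.

J = [[-2, 1, 0, 0, 0, 0], [0, -2, 0, 0, 0, 0], [0, 0, -2, 0, 0, 0], [0, 0, 0, -2, 0, 0], [0, 0, 0, 0, -2, 0], [0, 0, 0, 0, 0, 1]]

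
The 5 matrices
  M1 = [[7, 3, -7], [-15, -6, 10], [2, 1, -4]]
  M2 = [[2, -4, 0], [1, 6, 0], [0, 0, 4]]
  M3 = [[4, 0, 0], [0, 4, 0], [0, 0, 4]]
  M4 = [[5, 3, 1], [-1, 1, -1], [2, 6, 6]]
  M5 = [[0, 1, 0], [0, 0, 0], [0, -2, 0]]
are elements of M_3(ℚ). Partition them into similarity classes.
Characteristic polynomials: χ_{M1} = (x + 1)^3, χ_{M2} = (x - 4)^3, χ_{M3} = (x - 4)^3, χ_{M4} = (x - 4)^3, χ_{M5} = x^3.

{M1}: invariant factors (x + 1)^3.

{M2, M4}: invariant factors x - 4, (x - 4)^2.

{M3}: invariant factors x - 4, x - 4, x - 4.

{M5}: invariant factors x, x^2.

Matrices are similar if and only if their invariant-factor lists agree; the partition into similarity classes is {M1}, {M2, M4}, {M3}, {M5}.

4 classes: {M1}, {M2, M4}, {M3}, {M5}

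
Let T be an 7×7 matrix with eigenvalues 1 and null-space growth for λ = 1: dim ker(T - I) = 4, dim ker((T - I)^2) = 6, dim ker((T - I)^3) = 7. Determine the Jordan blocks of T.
Jordan blocks: (1, 3), (1, 2), (1, 1), (1, 1)

λ = 1: successive nullity increments [4, 2, 1] count blocks of size ≥ k; block sizes are [3, 2, 1, 1].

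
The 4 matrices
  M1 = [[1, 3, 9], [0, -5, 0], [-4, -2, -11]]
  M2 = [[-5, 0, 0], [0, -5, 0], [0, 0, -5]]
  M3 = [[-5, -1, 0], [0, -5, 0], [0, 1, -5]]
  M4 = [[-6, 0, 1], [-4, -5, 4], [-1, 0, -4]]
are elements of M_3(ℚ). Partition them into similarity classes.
2 classes: {M1, M3, M4}, {M2}

Characteristic polynomials: χ_{M1} = (x + 5)^3, χ_{M2} = (x + 5)^3, χ_{M3} = (x + 5)^3, χ_{M4} = (x + 5)^3.

{M1, M3, M4}: invariant factors x + 5, (x + 5)^2.

{M2}: invariant factors x + 5, x + 5, x + 5.

Matrices are similar if and only if their invariant-factor lists agree; the partition into similarity classes is {M1, M3, M4}, {M2}.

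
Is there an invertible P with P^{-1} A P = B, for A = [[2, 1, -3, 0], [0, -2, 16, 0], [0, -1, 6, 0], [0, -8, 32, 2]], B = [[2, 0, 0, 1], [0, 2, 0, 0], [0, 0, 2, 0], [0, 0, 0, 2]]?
Both have characteristic polynomial (x - 2)^4, but the minimal polynomial of A is (x - 2)^3 while the minimal polynomial of B is (x - 2)^2. The minimal polynomial is a similarity invariant, so A and B are not similar.

No.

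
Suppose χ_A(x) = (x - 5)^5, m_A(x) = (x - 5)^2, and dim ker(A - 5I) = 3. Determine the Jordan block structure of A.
λ = 5: algebraic multiplicity 5 (exponent in χ_A), largest block size 2 (exponent in m_A), 3 blocks (geometric multiplicity). These force block sizes [2, 2, 1].

Jordan blocks: (5, 2), (5, 2), (5, 1)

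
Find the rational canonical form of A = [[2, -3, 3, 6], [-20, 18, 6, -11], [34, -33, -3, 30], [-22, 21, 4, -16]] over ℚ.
R = [[0, 0, 0, -36], [1, 0, 0, -21], [0, 1, 0, 17], [0, 0, 1, 1]]

The invariant factors of A (the non-unit diagonal entries of the Smith normal form of xI - A over ℚ[x]) are (x - 3)^2(x + 1)(x + 4), each dividing the next. The characteristic polynomial is their product, (x - 3)^2(x + 1)(x + 4).

The rational canonical form is the block-diagonal matrix of companion matrices C(f_i):
R = [[0, 0, 0, -36], [1, 0, 0, -21], [0, 1, 0, 17], [0, 0, 1, 1]].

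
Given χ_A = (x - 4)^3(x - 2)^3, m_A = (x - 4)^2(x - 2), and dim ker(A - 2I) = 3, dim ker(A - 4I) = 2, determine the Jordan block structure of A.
Jordan blocks: (2, 1), (2, 1), (2, 1), (4, 2), (4, 1)

λ = 2: algebraic multiplicity 3 (exponent in χ_A), largest block size 1 (exponent in m_A), 3 blocks (geometric multiplicity). These force block sizes [1, 1, 1].
λ = 4: algebraic multiplicity 3 (exponent in χ_A), largest block size 2 (exponent in m_A), 2 blocks (geometric multiplicity). These force block sizes [2, 1].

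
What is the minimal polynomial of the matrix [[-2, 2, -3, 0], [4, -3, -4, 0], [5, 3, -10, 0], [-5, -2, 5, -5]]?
The characteristic polynomial factors as (x + 5)^4. The minimal polynomial is ∏(x - λ)^{k_λ} where k_λ is the size of the largest Jordan block at λ.

For λ = -5: rank(A + 5I) = 2, and the largest Jordan block has size 3 (the smallest k with rank((A + 5I)^k) = rank((A + 5I)^(k+1))).

So m_A(x) = (x + 5)^3.

m_A(x) = (x + 5)^3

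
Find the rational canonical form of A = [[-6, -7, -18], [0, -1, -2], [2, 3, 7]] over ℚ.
R = [[0, 0, -2], [1, 0, 1], [0, 1, 0]]

The invariant factors of A (the non-unit diagonal entries of the Smith normal form of xI - A over ℚ[x]) are x^3 - x + 2, each dividing the next. The characteristic polynomial is their product, x^3 - x + 2.

The rational canonical form is the block-diagonal matrix of companion matrices C(f_i):
R = [[0, 0, -2], [1, 0, 1], [0, 1, 0]].

Note the characteristic polynomial does not split into linear factors over ℚ, so A has no Jordan form over ℚ; the rational canonical form exists over any field.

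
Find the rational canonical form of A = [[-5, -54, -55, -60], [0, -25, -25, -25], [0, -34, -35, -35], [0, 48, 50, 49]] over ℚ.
R = [[-5, 0, 0, 0], [0, 0, 0, -25], [0, 1, 0, -35], [0, 0, 1, -11]]

The invariant factors of A (the non-unit diagonal entries of the Smith normal form of xI - A over ℚ[x]) are x + 5, (x + 1)(x + 5)^2, each dividing the next. The characteristic polynomial is their product, (x + 1)(x + 5)^3.

The rational canonical form is the block-diagonal matrix of companion matrices C(f_i):
R = [[-5, 0, 0, 0], [0, 0, 0, -25], [0, 1, 0, -35], [0, 0, 1, -11]].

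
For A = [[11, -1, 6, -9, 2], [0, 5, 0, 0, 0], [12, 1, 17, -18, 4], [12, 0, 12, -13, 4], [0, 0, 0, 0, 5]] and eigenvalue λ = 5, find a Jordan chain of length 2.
v_1 = [[1, 1, 1, 2, 3]]^T, v_2 = [[-1, 0, 1, 0, 0]]^T

We seek v_1 ∈ ker((A - 5I)^2) \ ker(A - 5I), then set v_{i+1} = (A - 5I) v_i.

One such chain is v_1 = [[1, 1, 1, 2, 3]]^T, v_2 = [[-1, 0, 1, 0, 0]]^T. Check: (A - 5I) v_2 = [[0, 0, 0, 0, 0]]^T = 0.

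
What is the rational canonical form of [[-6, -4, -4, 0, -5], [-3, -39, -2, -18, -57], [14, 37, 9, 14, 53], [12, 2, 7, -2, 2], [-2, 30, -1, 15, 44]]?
R = [[0, 0, 0, 0, -15], [1, 0, 0, 0, 3], [0, 1, 0, 0, 15], [0, 0, 1, 0, -8], [0, 0, 0, 1, 6]]

The invariant factors of A (the non-unit diagonal entries of the Smith normal form of xI - A over ℚ[x]) are (x - 5)(x - 1)(x^3 + 3x + 3), each dividing the next. The characteristic polynomial is their product, (x - 5)(x - 1)(x^3 + 3x + 3).

The rational canonical form is the block-diagonal matrix of companion matrices C(f_i):
R = [[0, 0, 0, 0, -15], [1, 0, 0, 0, 3], [0, 1, 0, 0, 15], [0, 0, 1, 0, -8], [0, 0, 0, 1, 6]].

Note the characteristic polynomial does not split into linear factors over ℚ, so A has no Jordan form over ℚ; the rational canonical form exists over any field.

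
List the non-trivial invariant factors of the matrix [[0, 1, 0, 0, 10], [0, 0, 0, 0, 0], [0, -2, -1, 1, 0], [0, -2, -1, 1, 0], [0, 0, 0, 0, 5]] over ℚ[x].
x^2, x^2(x - 5)

The Jordan structure of A has elementary divisors x^2, x^2, (x - 5). Arranging the block sizes at each eigenvalue in decreasing order and taking row products gives the invariant factors.

Invariant factors (smallest first, each dividing the next): x^2, x^2(x - 5).

Check: the last factor x^2(x - 5) is the minimal polynomial, and the product x^4(x - 5) is the characteristic polynomial.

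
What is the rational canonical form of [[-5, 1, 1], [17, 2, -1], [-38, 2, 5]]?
R = [[0, 0, 3], [1, 0, 2], [0, 1, 2]]

The invariant factors of A (the non-unit diagonal entries of the Smith normal form of xI - A over ℚ[x]) are (x - 3)(x^2 + x + 1), each dividing the next. The characteristic polynomial is their product, (x - 3)(x^2 + x + 1).

The rational canonical form is the block-diagonal matrix of companion matrices C(f_i):
R = [[0, 0, 3], [1, 0, 2], [0, 1, 2]].

Note the characteristic polynomial does not split into linear factors over ℚ, so A has no Jordan form over ℚ; the rational canonical form exists over any field.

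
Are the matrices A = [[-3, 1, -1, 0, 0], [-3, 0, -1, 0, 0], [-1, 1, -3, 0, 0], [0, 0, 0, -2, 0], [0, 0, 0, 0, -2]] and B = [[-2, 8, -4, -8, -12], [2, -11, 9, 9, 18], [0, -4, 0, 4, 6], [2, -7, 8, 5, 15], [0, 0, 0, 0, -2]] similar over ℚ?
Yes.

Two matrices over a field are similar if and only if they have the same invariant factors.

Both A and B have characteristic polynomial (x + 2)^5 and minimal polynomial (x + 2)^3. Computing further, both have invariant factors x + 2, x + 2, (x + 2)^3. Hence A and B are similar.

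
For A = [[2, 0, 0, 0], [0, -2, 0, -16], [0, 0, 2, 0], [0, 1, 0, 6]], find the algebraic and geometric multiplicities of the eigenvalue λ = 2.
algebraic multiplicity 4, geometric multiplicity 3

The characteristic polynomial is (x - 2)^4, so the factor x - 2 appears with exponent 4: the algebraic multiplicity is 4.

rank(A - 2I) = 1, so the eigenspace has dimension 4 - 1 = 3: the geometric multiplicity is 3.

Since 3 < 4, A is not diagonalizable.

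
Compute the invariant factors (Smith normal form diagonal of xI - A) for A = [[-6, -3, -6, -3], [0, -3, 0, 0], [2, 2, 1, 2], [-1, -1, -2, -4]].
x + 3, x + 3, (x + 3)^2

The Jordan structure of A has elementary divisors (x + 3)^2, (x + 3), (x + 3). Arranging the block sizes at each eigenvalue in decreasing order and taking row products gives the invariant factors.

Invariant factors (smallest first, each dividing the next): x + 3, x + 3, (x + 3)^2.

Check: the last factor (x + 3)^2 is the minimal polynomial, and the product (x + 3)^4 is the characteristic polynomial.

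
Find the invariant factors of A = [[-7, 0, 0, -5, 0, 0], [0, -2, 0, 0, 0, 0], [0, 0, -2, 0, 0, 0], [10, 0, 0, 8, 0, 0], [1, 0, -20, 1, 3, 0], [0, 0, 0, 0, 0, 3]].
The Jordan structure of A has elementary divisors (x + 2), (x + 2), (x + 2), (x - 3)^2, (x - 3). Arranging the block sizes at each eigenvalue in decreasing order and taking row products gives the invariant factors.

Invariant factors (smallest first, each dividing the next): x + 2, (x - 3)(x + 2), (x - 3)^2(x + 2).

Check: the last factor (x - 3)^2(x + 2) is the minimal polynomial, and the product (x - 3)^3(x + 2)^3 is the characteristic polynomial.

x + 2, (x - 3)(x + 2), (x - 3)^2(x + 2)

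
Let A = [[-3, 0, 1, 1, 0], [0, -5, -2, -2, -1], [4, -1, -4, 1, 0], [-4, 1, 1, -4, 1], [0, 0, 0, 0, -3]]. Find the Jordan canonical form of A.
J = [[-5, 1, 0, 0, 0], [0, -5, 0, 0, 0], [0, 0, -3, 1, 0], [0, 0, 0, -3, 1], [0, 0, 0, 0, -3]]

The characteristic polynomial is det(xI - A) = (x + 3)^3(x + 5)^2, so the eigenvalues are -5 (algebraic multiplicity 2), -3 (algebraic multiplicity 3).

For λ = -5: rank(A + 5I) = 4, rank((A + 5I)^2) = 3. The eigenspace has dimension 5 - 4 = 1, so there is 1 Jordan block; the rank sequence gives block sizes [2].

For λ = -3: rank(A + 3I) = 4, rank((A + 3I)^2) = 3, rank((A + 3I)^3) = 2. The eigenspace has dimension 5 - 4 = 1, so there is 1 Jordan block; the rank sequence gives block sizes [3].

Assembling the blocks gives the Jordan form J above.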